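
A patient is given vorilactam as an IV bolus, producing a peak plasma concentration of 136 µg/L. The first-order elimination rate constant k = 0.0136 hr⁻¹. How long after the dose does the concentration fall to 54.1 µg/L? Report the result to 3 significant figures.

67.8 hours

C(t) = C₀ e^(−kt)  ⇒  t = ln(C₀/C) / k
t = ln(136/54.1) / 0.01360 = 0.9218 / 0.01360 ≈ 67.8 hours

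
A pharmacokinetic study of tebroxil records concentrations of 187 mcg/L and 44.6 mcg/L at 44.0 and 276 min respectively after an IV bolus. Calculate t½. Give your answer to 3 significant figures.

112 minutes

k = ln(C₁/C₂) / (t₂ − t₁) = ln(187/44.6) / (276 − 44.0)
  = 1.433 / 232.0 = 0.006178 min⁻¹
t½ = ln 2 / k = ln 2 / 0.006178 ≈ 112 minutes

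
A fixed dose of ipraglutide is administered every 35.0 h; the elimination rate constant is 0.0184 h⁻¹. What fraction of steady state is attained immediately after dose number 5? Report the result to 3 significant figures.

0.960

f_n = 1 − e^(−nkτ) = 1 − e^(−5 × 0.01840 × 35.0) = 1 − e^(−3.220) = 1 − 0.03996 ≈ 0.960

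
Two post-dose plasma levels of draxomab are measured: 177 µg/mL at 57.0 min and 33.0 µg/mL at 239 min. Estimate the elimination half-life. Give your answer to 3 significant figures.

k = ln(C₁/C₂) / (t₂ − t₁) = ln(177/33.0) / (239 − 57.0)
  = 1.680 / 182.0 = 0.009229 min⁻¹
t½ = ln 2 / k = ln 2 / 0.009229 ≈ 75.1 minutes

75.1 minutes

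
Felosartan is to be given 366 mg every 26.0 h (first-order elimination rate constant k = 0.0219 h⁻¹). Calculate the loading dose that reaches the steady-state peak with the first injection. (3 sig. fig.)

843 mg

Accumulation ratio R = 1 / (1 − e^(−kτ)) = 1 / (1 − e^(−0.02190×26.0)) = 1 / (1 − 0.5659) = 2.303
Loading dose = maintenance dose × R = 366 × 2.303 ≈ 843 mg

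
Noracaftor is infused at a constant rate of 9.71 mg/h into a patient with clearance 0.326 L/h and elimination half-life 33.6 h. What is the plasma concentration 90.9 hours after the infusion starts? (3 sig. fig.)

25.2 µg/mL

Css = rate / CL = 9.71 / 0.326 = 29.79 µg/mL
k = ln 2 / 33.6 = 0.02063 h⁻¹
C(t) = Css (1 − e^(−kt)) = 29.79 × (1 − e^(−1.875)) = 29.79 × 0.8467 ≈ 25.2 µg/mL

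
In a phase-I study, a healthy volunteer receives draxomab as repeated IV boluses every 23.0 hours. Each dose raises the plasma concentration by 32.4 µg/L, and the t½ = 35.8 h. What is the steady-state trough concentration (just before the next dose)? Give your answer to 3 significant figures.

k = ln 2 / 35.8 = 0.01936 h⁻¹
Fraction remaining after one interval: e^(−kτ) = e^(−0.01936 × 23.0) = 0.6406
R = 1 / (1 − 0.6406) = 2.783
Css,max = 32.4 × 2.783 = 90.16 µg/L
Css,min = Css,max × e^(−kτ) = 90.16 × 0.6406 ≈ 57.8 µg/L

57.8 µg/L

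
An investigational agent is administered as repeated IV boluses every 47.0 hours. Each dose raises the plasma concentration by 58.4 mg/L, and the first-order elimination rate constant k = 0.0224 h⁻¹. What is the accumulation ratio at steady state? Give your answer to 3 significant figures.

1.54

Fraction remaining after one interval: e^(−kτ) = e^(−0.02240 × 47.0) = 0.3490
R = 1 / (1 − 0.3490) = 1 / 0.6510 ≈ 1.54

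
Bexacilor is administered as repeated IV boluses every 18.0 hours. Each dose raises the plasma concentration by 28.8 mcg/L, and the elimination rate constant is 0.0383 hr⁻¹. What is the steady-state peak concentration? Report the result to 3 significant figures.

Fraction remaining after one interval: e^(−kτ) = e^(−0.03830 × 18.0) = 0.5019
R = 1 / (1 − 0.5019) = 2.008
Css,max = 28.8 × 2.008 ≈ 57.8 mcg/L

57.8 mcg/L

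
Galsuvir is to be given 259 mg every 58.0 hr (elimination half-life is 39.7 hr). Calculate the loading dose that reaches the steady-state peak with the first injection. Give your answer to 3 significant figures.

407 mg

k = ln 2 / 39.7 = 0.01746 hr⁻¹
Accumulation ratio R = 1 / (1 − e^(−kτ)) = 1 / (1 − e^(−0.01746×58.0)) = 1 / (1 − 0.3633) = 1.570
Loading dose = maintenance dose × R = 259 × 1.570 ≈ 407 mg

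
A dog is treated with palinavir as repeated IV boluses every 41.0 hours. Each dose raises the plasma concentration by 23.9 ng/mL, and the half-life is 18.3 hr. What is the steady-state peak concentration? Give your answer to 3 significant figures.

k = ln 2 / 18.3 = 0.03788 hr⁻¹
Fraction remaining after one interval: e^(−kτ) = e^(−0.03788 × 41.0) = 0.2116
R = 1 / (1 − 0.2116) = 1.268
Css,max = 23.9 × 1.268 ≈ 30.3 ng/mL

30.3 ng/mL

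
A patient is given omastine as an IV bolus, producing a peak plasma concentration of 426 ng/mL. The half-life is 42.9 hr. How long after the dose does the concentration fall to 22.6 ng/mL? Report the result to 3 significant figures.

k = ln 2 / 42.9 = 0.01616 hr⁻¹
C(t) = C₀ e^(−kt)  ⇒  t = ln(C₀/C) / k
t = ln(426/22.6) / 0.01616 = 2.936 / 0.01616 ≈ 182 hours

182 hours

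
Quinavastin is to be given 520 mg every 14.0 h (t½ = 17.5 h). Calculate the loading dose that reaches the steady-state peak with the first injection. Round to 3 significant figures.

k = ln 2 / 17.5 = 0.03961 h⁻¹
Accumulation ratio R = 1 / (1 − e^(−kτ)) = 1 / (1 − e^(−0.03961×14.0)) = 1 / (1 − 0.5743) = 2.349
Loading dose = maintenance dose × R = 520 × 2.349 ≈ 1220 mg

1220 mg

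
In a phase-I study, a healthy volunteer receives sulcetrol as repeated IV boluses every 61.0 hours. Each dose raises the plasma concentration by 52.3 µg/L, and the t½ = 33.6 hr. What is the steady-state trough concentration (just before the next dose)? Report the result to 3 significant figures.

20.8 µg/L

k = ln 2 / 33.6 = 0.02063 hr⁻¹
Fraction remaining after one interval: e^(−kτ) = e^(−0.02063 × 61.0) = 0.2841
R = 1 / (1 − 0.2841) = 1.397
Css,max = 52.3 × 1.397 = 73.06 µg/L
Css,min = Css,max × e^(−kτ) = 73.06 × 0.2841 ≈ 20.8 µg/L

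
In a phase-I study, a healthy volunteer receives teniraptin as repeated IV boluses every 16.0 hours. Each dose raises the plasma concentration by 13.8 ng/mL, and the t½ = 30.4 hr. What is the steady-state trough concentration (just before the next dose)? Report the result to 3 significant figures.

31.3 ng/mL

k = ln 2 / 30.4 = 0.02280 hr⁻¹
Fraction remaining after one interval: e^(−kτ) = e^(−0.02280 × 16.0) = 0.6943
R = 1 / (1 − 0.6943) = 3.271
Css,max = 13.8 × 3.271 = 45.15 ng/mL
Css,min = Css,max × e^(−kτ) = 45.15 × 0.6943 ≈ 31.3 ng/mL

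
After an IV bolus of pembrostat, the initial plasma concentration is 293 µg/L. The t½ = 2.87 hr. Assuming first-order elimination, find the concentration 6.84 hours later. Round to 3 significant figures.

k = ln 2 / 2.87 = 0.2415 hr⁻¹
C(t) = C₀ e^(−kt) = 293 × e^(−0.2415 × 6.84) = 293 × e^(−1.652) = 293 × 0.1917 ≈ 56.2 µg/L

56.2 µg/L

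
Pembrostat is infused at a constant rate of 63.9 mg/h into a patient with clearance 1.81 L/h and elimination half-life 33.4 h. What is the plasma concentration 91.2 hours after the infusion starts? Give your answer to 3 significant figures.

30.0 mg/L

Css = rate / CL = 63.9 / 1.81 = 35.30 mg/L
k = ln 2 / 33.4 = 0.02075 h⁻¹
C(t) = Css (1 − e^(−kt)) = 35.30 × (1 − e^(−1.893)) = 35.30 × 0.8493 ≈ 30.0 mg/L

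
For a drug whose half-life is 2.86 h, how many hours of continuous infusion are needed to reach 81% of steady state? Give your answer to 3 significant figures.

6.85 hours

k = ln 2 / 2.86 = 0.2424 h⁻¹
f = 1 − e^(−kt)  ⇒  t = −ln(1 − f) / k
t = −ln(1 − 0.81) / 0.2424 = 1.661 / 0.2424 ≈ 6.85 hours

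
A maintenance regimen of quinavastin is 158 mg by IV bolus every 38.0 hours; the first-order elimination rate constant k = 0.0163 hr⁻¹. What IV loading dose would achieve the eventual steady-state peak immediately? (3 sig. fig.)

342 mg

Accumulation ratio R = 1 / (1 − e^(−kτ)) = 1 / (1 − e^(−0.01630×38.0)) = 1 / (1 − 0.5383) = 2.166
Loading dose = maintenance dose × R = 158 × 2.166 ≈ 342 mg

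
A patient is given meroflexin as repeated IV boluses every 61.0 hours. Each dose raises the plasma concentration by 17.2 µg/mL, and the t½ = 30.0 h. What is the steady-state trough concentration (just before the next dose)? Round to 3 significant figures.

5.56 µg/mL

k = ln 2 / 30.0 = 0.02310 h⁻¹
Fraction remaining after one interval: e^(−kτ) = e^(−0.02310 × 61.0) = 0.2443
R = 1 / (1 − 0.2443) = 1.323
Css,max = 17.2 × 1.323 = 22.76 µg/mL
Css,min = Css,max × e^(−kτ) = 22.76 × 0.2443 ≈ 5.56 µg/mL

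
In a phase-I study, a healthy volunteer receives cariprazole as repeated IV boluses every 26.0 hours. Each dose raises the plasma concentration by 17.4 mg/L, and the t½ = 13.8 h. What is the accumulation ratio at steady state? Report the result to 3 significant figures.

k = ln 2 / 13.8 = 0.05023 h⁻¹
Fraction remaining after one interval: e^(−kτ) = e^(−0.05023 × 26.0) = 0.2709
R = 1 / (1 − 0.2709) = 1 / 0.7291 ≈ 1.37

1.37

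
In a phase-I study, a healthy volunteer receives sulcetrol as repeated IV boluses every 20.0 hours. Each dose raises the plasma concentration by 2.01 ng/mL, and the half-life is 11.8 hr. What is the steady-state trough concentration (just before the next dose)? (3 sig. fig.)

0.898 ng/mL

k = ln 2 / 11.8 = 0.05874 hr⁻¹
Fraction remaining after one interval: e^(−kτ) = e^(−0.05874 × 20.0) = 0.3089
R = 1 / (1 − 0.3089) = 1.447
Css,max = 2.01 × 1.447 = 2.908 ng/mL
Css,min = Css,max × e^(−kτ) = 2.908 × 0.3089 ≈ 0.898 ng/mL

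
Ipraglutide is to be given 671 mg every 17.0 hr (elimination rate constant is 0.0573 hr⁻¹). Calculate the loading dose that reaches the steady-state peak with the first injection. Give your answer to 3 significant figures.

Accumulation ratio R = 1 / (1 − e^(−kτ)) = 1 / (1 − e^(−0.05730×17.0)) = 1 / (1 − 0.3775) = 1.607
Loading dose = maintenance dose × R = 671 × 1.607 ≈ 1080 mg

1080 mg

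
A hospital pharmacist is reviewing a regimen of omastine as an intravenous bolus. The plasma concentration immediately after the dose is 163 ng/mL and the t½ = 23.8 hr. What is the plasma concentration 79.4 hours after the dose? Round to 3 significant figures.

k = ln 2 / 23.8 = 0.02912 hr⁻¹
C(t) = C₀ e^(−kt) = 163 × e^(−0.02912 × 79.4) = 163 × e^(−2.312) = 163 × 0.09902 ≈ 16.1 ng/mL

16.1 ng/mL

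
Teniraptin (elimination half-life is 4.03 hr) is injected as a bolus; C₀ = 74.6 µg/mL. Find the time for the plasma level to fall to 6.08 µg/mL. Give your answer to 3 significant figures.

14.6 hours

k = ln 2 / 4.03 = 0.1720 hr⁻¹
C(t) = C₀ e^(−kt)  ⇒  t = ln(C₀/C) / k
t = ln(74.6/6.08) / 0.1720 = 2.507 / 0.1720 ≈ 14.6 hours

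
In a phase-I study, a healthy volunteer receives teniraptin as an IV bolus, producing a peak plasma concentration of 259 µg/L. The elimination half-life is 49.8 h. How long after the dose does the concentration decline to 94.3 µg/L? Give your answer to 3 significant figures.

k = ln 2 / 49.8 = 0.01392 h⁻¹
C(t) = C₀ e^(−kt)  ⇒  t = ln(C₀/C) / k
t = ln(259/94.3) / 0.01392 = 1.010 / 0.01392 ≈ 72.6 hours

72.6 hours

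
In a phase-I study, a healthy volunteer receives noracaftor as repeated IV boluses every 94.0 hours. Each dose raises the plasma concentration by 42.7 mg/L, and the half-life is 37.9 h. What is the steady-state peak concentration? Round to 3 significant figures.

52.0 mg/L

k = ln 2 / 37.9 = 0.01829 h⁻¹
Fraction remaining after one interval: e^(−kτ) = e^(−0.01829 × 94.0) = 0.1792
R = 1 / (1 − 0.1792) = 1.218
Css,max = 42.7 × 1.218 ≈ 52.0 mg/L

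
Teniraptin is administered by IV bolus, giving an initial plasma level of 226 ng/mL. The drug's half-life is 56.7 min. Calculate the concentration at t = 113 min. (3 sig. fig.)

k = ln 2 / 56.7 = 0.01222 min⁻¹
113 min is 1.993 half-lives, so C = 226 × (1/2)^1.993 = 226 × 0.2512 ≈ 56.8 ng/mL

56.8 ng/mL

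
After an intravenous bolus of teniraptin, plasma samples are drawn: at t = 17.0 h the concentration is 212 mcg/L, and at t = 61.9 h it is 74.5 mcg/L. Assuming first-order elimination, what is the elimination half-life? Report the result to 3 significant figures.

k = ln(C₁/C₂) / (t₂ − t₁) = ln(212/74.5) / (61.9 − 17.0)
  = 1.046 / 44.90 = 0.02329 h⁻¹
t½ = ln 2 / k = ln 2 / 0.02329 ≈ 29.8 hours

29.8 hours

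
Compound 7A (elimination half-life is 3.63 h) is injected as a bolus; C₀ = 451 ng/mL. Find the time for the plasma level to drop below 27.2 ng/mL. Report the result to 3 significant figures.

k = ln 2 / 3.63 = 0.1909 h⁻¹
C(t) = C₀ e^(−kt)  ⇒  t = ln(C₀/C) / k
t = ln(451/27.2) / 0.1909 = 2.808 / 0.1909 ≈ 14.7 hours

14.7 hours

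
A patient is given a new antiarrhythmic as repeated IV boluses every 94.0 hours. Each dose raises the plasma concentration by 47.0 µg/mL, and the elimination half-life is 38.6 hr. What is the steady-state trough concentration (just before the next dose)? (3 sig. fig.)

k = ln 2 / 38.6 = 0.01796 hr⁻¹
Fraction remaining after one interval: e^(−kτ) = e^(−0.01796 × 94.0) = 0.1849
R = 1 / (1 − 0.1849) = 1.227
Css,max = 47.0 × 1.227 = 57.66 µg/mL
Css,min = Css,max × e^(−kτ) = 57.66 × 0.1849 ≈ 10.7 µg/mL

10.7 µg/mL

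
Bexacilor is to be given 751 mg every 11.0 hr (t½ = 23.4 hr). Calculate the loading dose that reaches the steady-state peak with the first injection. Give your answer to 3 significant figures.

k = ln 2 / 23.4 = 0.02962 hr⁻¹
Accumulation ratio R = 1 / (1 − e^(−kτ)) = 1 / (1 − e^(−0.02962×11.0)) = 1 / (1 − 0.7219) = 3.596
Loading dose = maintenance dose × R = 751 × 3.596 ≈ 2700 mg

2700 mg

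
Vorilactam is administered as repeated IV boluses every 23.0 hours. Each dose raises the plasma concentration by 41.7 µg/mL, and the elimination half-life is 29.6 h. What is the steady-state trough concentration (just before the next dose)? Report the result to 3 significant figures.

k = ln 2 / 29.6 = 0.02342 h⁻¹
Fraction remaining after one interval: e^(−kτ) = e^(−0.02342 × 23.0) = 0.5836
R = 1 / (1 − 0.5836) = 2.401
Css,max = 41.7 × 2.401 = 100.1 µg/mL
Css,min = Css,max × e^(−kτ) = 100.1 × 0.5836 ≈ 58.4 µg/mL

58.4 µg/mL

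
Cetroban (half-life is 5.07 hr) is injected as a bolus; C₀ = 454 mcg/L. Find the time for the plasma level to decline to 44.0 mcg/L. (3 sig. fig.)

17.1 hours

k = ln 2 / 5.07 = 0.1367 hr⁻¹
C(t) = C₀ e^(−kt)  ⇒  t = ln(C₀/C) / k
t = ln(454/44.0) / 0.1367 = 2.334 / 0.1367 ≈ 17.1 hours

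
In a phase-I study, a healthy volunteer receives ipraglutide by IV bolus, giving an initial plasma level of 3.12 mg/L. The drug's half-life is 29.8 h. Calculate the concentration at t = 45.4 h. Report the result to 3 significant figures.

k = ln 2 / 29.8 = 0.02326 h⁻¹
C(t) = C₀ e^(−kt) = 3.12 × e^(−0.02326 × 45.4) = 3.12 × e^(−1.056) = 3.12 × 0.3478 ≈ 1.09 mg/L

1.09 mg/L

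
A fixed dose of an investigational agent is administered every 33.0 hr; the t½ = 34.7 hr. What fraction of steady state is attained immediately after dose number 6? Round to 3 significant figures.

0.981

k = ln 2 / 34.7 = 0.01998 hr⁻¹
f_n = 1 − e^(−nkτ) = 1 − e^(−6 × 0.01998 × 33.0) = 1 − e^(−3.955) = 1 − 0.01916 ≈ 0.981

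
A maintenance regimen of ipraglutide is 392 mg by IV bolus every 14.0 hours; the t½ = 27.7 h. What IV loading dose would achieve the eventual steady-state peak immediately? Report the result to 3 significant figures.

k = ln 2 / 27.7 = 0.02502 h⁻¹
Accumulation ratio R = 1 / (1 − e^(−kτ)) = 1 / (1 − e^(−0.02502×14.0)) = 1 / (1 − 0.7045) = 3.384
Loading dose = maintenance dose × R = 392 × 3.384 ≈ 1330 mg

1330 mg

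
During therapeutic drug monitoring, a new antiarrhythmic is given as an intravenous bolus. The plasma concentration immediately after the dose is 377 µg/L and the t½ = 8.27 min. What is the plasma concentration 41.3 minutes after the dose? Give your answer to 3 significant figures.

k = ln 2 / 8.27 = 0.08381 min⁻¹
41.3 min is 4.994 half-lives, so C = 377 × (1/2)^4.994 = 377 × 0.03138 ≈ 11.8 µg/L

11.8 µg/L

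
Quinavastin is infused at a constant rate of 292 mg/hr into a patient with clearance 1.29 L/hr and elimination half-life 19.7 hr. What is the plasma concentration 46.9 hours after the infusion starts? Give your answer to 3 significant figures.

Css = rate / CL = 292 / 1.29 = 226.4 µg/mL
k = ln 2 / 19.7 = 0.03519 hr⁻¹
C(t) = Css (1 − e^(−kt)) = 226.4 × (1 − e^(−1.650)) = 226.4 × 0.8080 ≈ 183 µg/mL

183 µg/mL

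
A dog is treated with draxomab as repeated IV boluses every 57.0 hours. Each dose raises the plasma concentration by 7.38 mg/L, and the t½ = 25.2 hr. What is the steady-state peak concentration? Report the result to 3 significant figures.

k = ln 2 / 25.2 = 0.02751 hr⁻¹
Fraction remaining after one interval: e^(−kτ) = e^(−0.02751 × 57.0) = 0.2085
R = 1 / (1 − 0.2085) = 1.263
Css,max = 7.38 × 1.263 ≈ 9.32 mg/L

9.32 mg/L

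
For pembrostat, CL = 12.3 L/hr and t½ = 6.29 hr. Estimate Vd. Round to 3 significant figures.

112 L

k = ln 2 / t½ = ln 2 / 6.29 = 0.1102 hr⁻¹
V = CL / k = 12.3 / 0.1102 ≈ 112 L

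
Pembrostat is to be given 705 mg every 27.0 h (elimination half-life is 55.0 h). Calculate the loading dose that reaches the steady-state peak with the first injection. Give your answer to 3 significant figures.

2440 mg

k = ln 2 / 55.0 = 0.01260 h⁻¹
Accumulation ratio R = 1 / (1 − e^(−kτ)) = 1 / (1 − e^(−0.01260×27.0)) = 1 / (1 − 0.7116) = 3.467
Loading dose = maintenance dose × R = 705 × 3.467 ≈ 2440 mg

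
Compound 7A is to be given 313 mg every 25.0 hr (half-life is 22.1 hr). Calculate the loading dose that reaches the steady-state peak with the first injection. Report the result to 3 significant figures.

k = ln 2 / 22.1 = 0.03136 hr⁻¹
Accumulation ratio R = 1 / (1 − e^(−kτ)) = 1 / (1 − e^(−0.03136×25.0)) = 1 / (1 − 0.4565) = 1.840
Loading dose = maintenance dose × R = 313 × 1.840 ≈ 576 mg

576 mg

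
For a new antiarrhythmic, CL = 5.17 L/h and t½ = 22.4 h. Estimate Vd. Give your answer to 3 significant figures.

167 L

k = ln 2 / t½ = ln 2 / 22.4 = 0.03094 h⁻¹
V = CL / k = 5.17 / 0.03094 ≈ 167 L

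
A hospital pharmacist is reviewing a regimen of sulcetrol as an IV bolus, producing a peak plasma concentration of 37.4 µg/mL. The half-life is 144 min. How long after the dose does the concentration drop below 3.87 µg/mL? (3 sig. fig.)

k = ln 2 / 144 = 0.004814 min⁻¹
C(t) = C₀ e^(−kt)  ⇒  t = ln(C₀/C) / k
t = ln(37.4/3.87) / 0.004814 = 2.268 / 0.004814 ≈ 471 minutes

471 minutes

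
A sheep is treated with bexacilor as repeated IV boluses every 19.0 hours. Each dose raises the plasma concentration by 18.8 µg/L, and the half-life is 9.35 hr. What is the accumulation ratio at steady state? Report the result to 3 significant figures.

k = ln 2 / 9.35 = 0.07413 hr⁻¹
Fraction remaining after one interval: e^(−kτ) = e^(−0.07413 × 19.0) = 0.2445
R = 1 / (1 − 0.2445) = 1 / 0.7555 ≈ 1.32

1.32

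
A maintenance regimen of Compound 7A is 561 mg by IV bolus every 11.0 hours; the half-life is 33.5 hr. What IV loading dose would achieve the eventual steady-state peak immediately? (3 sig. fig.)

k = ln 2 / 33.5 = 0.02069 hr⁻¹
Accumulation ratio R = 1 / (1 − e^(−kτ)) = 1 / (1 − e^(−0.02069×11.0)) = 1 / (1 − 0.7964) = 4.913
Loading dose = maintenance dose × R = 561 × 4.913 ≈ 2760 mg

2760 mg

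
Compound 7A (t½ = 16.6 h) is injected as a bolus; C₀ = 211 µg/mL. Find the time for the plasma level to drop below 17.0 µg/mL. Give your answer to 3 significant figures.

60.3 hours

k = ln 2 / 16.6 = 0.04176 h⁻¹
C(t) = C₀ e^(−kt)  ⇒  t = ln(C₀/C) / k
t = ln(211/17.0) / 0.04176 = 2.519 / 0.04176 ≈ 60.3 hours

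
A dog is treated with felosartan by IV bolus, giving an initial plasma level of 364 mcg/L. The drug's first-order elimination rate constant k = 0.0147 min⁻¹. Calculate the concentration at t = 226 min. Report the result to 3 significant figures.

C(t) = C₀ e^(−kt) = 364 × e^(−0.01470 × 226) = 364 × e^(−3.322) = 364 × 0.03607 ≈ 13.1 mcg/L

13.1 mcg/L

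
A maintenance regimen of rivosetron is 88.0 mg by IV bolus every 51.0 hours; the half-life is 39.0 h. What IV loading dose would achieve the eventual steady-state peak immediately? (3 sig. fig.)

148 mg

k = ln 2 / 39.0 = 0.01777 h⁻¹
Accumulation ratio R = 1 / (1 − e^(−kτ)) = 1 / (1 − e^(−0.01777×51.0)) = 1 / (1 − 0.4040) = 1.678
Loading dose = maintenance dose × R = 88.0 × 1.678 ≈ 148 mg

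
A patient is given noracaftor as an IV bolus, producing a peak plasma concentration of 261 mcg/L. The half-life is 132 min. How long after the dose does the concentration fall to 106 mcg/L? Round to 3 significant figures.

k = ln 2 / 132 = 0.005251 min⁻¹
C(t) = C₀ e^(−kt)  ⇒  t = ln(C₀/C) / k
t = ln(261/106) / 0.005251 = 0.9011 / 0.005251 ≈ 172 minutes

172 minutes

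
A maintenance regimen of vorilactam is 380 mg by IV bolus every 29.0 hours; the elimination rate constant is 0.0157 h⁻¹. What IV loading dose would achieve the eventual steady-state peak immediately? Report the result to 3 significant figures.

1040 mg

Accumulation ratio R = 1 / (1 − e^(−kτ)) = 1 / (1 − e^(−0.01570×29.0)) = 1 / (1 − 0.6343) = 2.734
Loading dose = maintenance dose × R = 380 × 2.734 ≈ 1040 mg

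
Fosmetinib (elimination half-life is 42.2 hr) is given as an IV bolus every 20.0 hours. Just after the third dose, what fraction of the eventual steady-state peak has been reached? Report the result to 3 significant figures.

0.627

k = ln 2 / 42.2 = 0.01643 hr⁻¹
f_n = 1 − e^(−nkτ) = 1 − e^(−3 × 0.01643 × 20.0) = 1 − e^(−0.9855) = 1 − 0.3732 ≈ 0.627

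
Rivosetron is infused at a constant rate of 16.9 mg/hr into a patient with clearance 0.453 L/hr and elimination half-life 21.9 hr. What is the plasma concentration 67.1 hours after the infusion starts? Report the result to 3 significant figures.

32.8 mg/L

Css = rate / CL = 16.9 / 0.453 = 37.31 mg/L
k = ln 2 / 21.9 = 0.03165 hr⁻¹
C(t) = Css (1 − e^(−kt)) = 37.31 × (1 − e^(−2.124)) = 37.31 × 0.8804 ≈ 32.8 mg/L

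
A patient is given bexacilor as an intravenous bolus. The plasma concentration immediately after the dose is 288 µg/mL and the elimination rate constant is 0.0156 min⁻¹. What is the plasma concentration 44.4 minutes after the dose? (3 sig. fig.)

144 µg/mL

C(t) = C₀ e^(−kt) = 288 × e^(−0.01560 × 44.4) = 288 × e^(−0.6926) = 288 × 0.5003 ≈ 144 µg/mL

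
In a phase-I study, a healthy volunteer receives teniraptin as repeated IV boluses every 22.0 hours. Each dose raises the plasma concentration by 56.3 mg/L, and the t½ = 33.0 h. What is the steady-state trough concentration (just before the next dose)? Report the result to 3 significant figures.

k = ln 2 / 33.0 = 0.02100 h⁻¹
Fraction remaining after one interval: e^(−kτ) = e^(−0.02100 × 22.0) = 0.6300
R = 1 / (1 − 0.6300) = 2.702
Css,max = 56.3 × 2.702 = 152.1 mg/L
Css,min = Css,max × e^(−kτ) = 152.1 × 0.6300 ≈ 95.8 mg/L

95.8 mg/L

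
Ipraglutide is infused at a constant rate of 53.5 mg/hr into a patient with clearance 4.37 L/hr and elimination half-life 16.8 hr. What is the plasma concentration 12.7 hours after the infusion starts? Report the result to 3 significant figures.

4.99 µg/mL

Css = rate / CL = 53.5 / 4.37 = 12.24 µg/mL
k = ln 2 / 16.8 = 0.04126 hr⁻¹
C(t) = Css (1 − e^(−kt)) = 12.24 × (1 − e^(−0.5240)) = 12.24 × 0.4078 ≈ 4.99 µg/mL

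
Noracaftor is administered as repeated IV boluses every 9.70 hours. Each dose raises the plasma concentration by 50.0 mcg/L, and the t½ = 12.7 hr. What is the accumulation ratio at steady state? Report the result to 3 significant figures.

2.43

k = ln 2 / 12.7 = 0.05458 hr⁻¹
Fraction remaining after one interval: e^(−kτ) = e^(−0.05458 × 9.70) = 0.5890
R = 1 / (1 − 0.5890) = 1 / 0.4110 ≈ 2.43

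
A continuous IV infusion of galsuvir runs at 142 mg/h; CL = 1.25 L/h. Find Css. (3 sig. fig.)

Css = infusion rate / CL = 142 / 1.25 ≈ 114 µg/mL

114 µg/mL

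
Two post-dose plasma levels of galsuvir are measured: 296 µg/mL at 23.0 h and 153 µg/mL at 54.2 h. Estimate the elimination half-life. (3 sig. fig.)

32.8 hours

k = ln(C₁/C₂) / (t₂ − t₁) = ln(296/153) / (54.2 − 23.0)
  = 0.6599 / 31.20 = 0.02115 h⁻¹
t½ = ln 2 / k = ln 2 / 0.02115 ≈ 32.8 hours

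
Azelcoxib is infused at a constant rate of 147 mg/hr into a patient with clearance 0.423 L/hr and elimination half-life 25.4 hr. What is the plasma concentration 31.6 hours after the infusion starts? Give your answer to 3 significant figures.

Css = rate / CL = 147 / 0.423 = 347.5 µg/mL
k = ln 2 / 25.4 = 0.02729 hr⁻¹
C(t) = Css (1 − e^(−kt)) = 347.5 × (1 − e^(−0.8623)) = 347.5 × 0.5778 ≈ 201 µg/mL

201 µg/mL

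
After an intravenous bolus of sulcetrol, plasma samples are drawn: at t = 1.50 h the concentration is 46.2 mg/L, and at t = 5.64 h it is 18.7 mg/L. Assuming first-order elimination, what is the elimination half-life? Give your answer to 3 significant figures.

k = ln(C₁/C₂) / (t₂ − t₁) = ln(46.2/18.7) / (5.64 − 1.50)
  = 0.9045 / 4.140 = 0.2185 h⁻¹
t½ = ln 2 / k = ln 2 / 0.2185 ≈ 3.17 hours

3.17 hours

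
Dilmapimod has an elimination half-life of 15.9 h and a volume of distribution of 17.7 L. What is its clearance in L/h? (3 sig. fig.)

0.772 L/h

k = ln 2 / t½ = ln 2 / 15.9 = 0.04359 h⁻¹
CL = k · V = 0.04359 × 17.7 ≈ 0.772 L/h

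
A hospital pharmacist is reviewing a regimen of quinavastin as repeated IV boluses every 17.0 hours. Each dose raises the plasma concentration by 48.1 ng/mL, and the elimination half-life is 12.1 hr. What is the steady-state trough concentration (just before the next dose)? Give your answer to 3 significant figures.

k = ln 2 / 12.1 = 0.05728 hr⁻¹
Fraction remaining after one interval: e^(−kτ) = e^(−0.05728 × 17.0) = 0.3776
R = 1 / (1 − 0.3776) = 1.607
Css,max = 48.1 × 1.607 = 77.29 ng/mL
Css,min = Css,max × e^(−kτ) = 77.29 × 0.3776 ≈ 29.2 ng/mL

29.2 ng/mL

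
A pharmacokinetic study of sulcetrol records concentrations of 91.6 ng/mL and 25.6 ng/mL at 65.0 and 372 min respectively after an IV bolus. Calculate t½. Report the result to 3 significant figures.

167 minutes

k = ln(C₁/C₂) / (t₂ − t₁) = ln(91.6/25.6) / (372 − 65.0)
  = 1.275 / 307.0 = 0.004153 min⁻¹
t½ = ln 2 / k = ln 2 / 0.004153 ≈ 167 minutes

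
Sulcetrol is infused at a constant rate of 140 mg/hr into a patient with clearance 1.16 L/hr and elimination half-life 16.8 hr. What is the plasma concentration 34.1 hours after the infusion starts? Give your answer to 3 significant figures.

Css = rate / CL = 140 / 1.16 = 120.7 µg/mL
k = ln 2 / 16.8 = 0.04126 hr⁻¹
C(t) = Css (1 − e^(−kt)) = 120.7 × (1 − e^(−1.407)) = 120.7 × 0.7551 ≈ 91.1 µg/mL

91.1 µg/mL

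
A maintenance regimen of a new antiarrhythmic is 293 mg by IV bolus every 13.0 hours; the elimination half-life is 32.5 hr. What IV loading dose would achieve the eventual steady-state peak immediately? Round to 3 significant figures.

k = ln 2 / 32.5 = 0.02133 hr⁻¹
Accumulation ratio R = 1 / (1 − e^(−kτ)) = 1 / (1 − e^(−0.02133×13.0)) = 1 / (1 − 0.7579) = 4.130
Loading dose = maintenance dose × R = 293 × 4.130 ≈ 1210 mg

1210 mg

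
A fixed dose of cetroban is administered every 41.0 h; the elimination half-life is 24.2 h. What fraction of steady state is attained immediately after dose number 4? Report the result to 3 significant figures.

k = ln 2 / 24.2 = 0.02864 h⁻¹
f_n = 1 − e^(−nkτ) = 1 − e^(−4 × 0.02864 × 41.0) = 1 − e^(−4.697) = 1 − 0.009119 ≈ 0.991

0.991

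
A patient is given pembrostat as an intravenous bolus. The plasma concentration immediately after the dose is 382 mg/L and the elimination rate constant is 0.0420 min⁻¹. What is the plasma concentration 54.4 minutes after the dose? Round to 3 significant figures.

38.9 mg/L

C(t) = C₀ e^(−kt) = 382 × e^(−0.04200 × 54.4) = 382 × e^(−2.285) = 382 × 0.1018 ≈ 38.9 mg/L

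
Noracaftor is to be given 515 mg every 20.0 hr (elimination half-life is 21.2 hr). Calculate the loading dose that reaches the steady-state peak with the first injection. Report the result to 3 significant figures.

k = ln 2 / 21.2 = 0.03270 hr⁻¹
Accumulation ratio R = 1 / (1 − e^(−kτ)) = 1 / (1 − e^(−0.03270×20.0)) = 1 / (1 − 0.5200) = 2.083
Loading dose = maintenance dose × R = 515 × 2.083 ≈ 1070 mg

1070 mg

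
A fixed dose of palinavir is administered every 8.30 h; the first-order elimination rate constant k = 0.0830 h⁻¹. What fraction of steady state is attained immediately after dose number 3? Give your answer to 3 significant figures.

f_n = 1 − e^(−nkτ) = 1 − e^(−3 × 0.08300 × 8.30) = 1 − e^(−2.067) = 1 − 0.1266 ≈ 0.873

0.873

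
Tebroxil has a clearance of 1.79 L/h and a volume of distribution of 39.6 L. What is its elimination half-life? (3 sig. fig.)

k = CL / V = 1.79 / 39.6 = 0.04520 h⁻¹
t½ = ln 2 / k = ln 2 / 0.04520 ≈ 15.3 hours

15.3 hours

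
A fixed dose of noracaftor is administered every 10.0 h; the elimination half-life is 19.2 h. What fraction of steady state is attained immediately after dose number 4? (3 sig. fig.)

0.764

k = ln 2 / 19.2 = 0.03610 h⁻¹
f_n = 1 − e^(−nkτ) = 1 − e^(−4 × 0.03610 × 10.0) = 1 − e^(−1.444) = 1 − 0.2360 ≈ 0.764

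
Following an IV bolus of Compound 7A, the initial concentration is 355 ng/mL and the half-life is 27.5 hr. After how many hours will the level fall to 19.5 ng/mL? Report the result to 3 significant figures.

115 hours

k = ln 2 / 27.5 = 0.02521 hr⁻¹
C(t) = C₀ e^(−kt)  ⇒  t = ln(C₀/C) / k
t = ln(355/19.5) / 0.02521 = 2.902 / 0.02521 ≈ 115 hours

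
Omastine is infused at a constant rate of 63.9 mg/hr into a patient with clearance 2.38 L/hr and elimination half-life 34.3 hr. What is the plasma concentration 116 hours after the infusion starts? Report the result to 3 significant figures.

24.3 mg/L

Css = rate / CL = 63.9 / 2.38 = 26.85 mg/L
k = ln 2 / 34.3 = 0.02021 hr⁻¹
C(t) = Css (1 − e^(−kt)) = 26.85 × (1 − e^(−2.344)) = 26.85 × 0.9041 ≈ 24.3 mg/L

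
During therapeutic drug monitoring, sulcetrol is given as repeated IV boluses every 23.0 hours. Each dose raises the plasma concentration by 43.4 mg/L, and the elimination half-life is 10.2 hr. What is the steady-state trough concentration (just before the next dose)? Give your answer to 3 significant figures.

k = ln 2 / 10.2 = 0.06796 hr⁻¹
Fraction remaining after one interval: e^(−kτ) = e^(−0.06796 × 23.0) = 0.2095
R = 1 / (1 − 0.2095) = 1.265
Css,max = 43.4 × 1.265 = 54.90 mg/L
Css,min = Css,max × e^(−kτ) = 54.90 × 0.2095 ≈ 11.5 mg/L

11.5 mg/L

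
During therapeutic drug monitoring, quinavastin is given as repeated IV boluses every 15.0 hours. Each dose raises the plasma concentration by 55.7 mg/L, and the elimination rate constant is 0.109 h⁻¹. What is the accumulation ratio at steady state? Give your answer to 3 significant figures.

1.24

Fraction remaining after one interval: e^(−kτ) = e^(−0.1090 × 15.0) = 0.1950
R = 1 / (1 − 0.1950) = 1 / 0.8050 ≈ 1.24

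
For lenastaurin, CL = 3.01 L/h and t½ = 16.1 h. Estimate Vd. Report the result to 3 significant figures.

69.9 L

k = ln 2 / t½ = ln 2 / 16.1 = 0.04305 h⁻¹
V = CL / k = 3.01 / 0.04305 ≈ 69.9 L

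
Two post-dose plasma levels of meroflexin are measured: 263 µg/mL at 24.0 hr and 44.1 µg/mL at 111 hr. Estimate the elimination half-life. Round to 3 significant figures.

k = ln(C₁/C₂) / (t₂ − t₁) = ln(263/44.1) / (111 − 24.0)
  = 1.786 / 87.00 = 0.02053 hr⁻¹
t½ = ln 2 / k = ln 2 / 0.02053 ≈ 33.8 hours

33.8 hours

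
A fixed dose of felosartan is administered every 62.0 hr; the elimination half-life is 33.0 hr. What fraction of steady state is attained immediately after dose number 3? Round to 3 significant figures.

k = ln 2 / 33.0 = 0.02100 hr⁻¹
f_n = 1 − e^(−nkτ) = 1 − e^(−3 × 0.02100 × 62.0) = 1 − e^(−3.907) = 1 − 0.02010 ≈ 0.980

0.980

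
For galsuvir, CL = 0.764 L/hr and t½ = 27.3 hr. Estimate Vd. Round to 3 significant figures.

30.1 L

k = ln 2 / t½ = ln 2 / 27.3 = 0.02539 hr⁻¹
V = CL / k = 0.764 / 0.02539 ≈ 30.1 L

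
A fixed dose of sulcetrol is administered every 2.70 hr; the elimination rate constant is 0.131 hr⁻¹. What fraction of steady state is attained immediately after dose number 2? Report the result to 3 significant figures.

f_n = 1 − e^(−nkτ) = 1 − e^(−2 × 0.1310 × 2.70) = 1 − e^(−0.7074) = 1 − 0.4929 ≈ 0.507

0.507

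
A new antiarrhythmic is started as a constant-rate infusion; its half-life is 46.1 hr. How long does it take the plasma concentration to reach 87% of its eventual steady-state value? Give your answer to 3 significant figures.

136 hours

k = ln 2 / 46.1 = 0.01504 hr⁻¹
f = 1 − e^(−kt)  ⇒  t = −ln(1 − f) / k
t = −ln(1 − 0.87) / 0.01504 = 2.040 / 0.01504 ≈ 136 hours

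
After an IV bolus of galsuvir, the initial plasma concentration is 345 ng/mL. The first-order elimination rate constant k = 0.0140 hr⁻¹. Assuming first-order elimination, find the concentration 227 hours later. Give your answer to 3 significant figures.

14.4 ng/mL

C(t) = C₀ e^(−kt) = 345 × e^(−0.01400 × 227) = 345 × e^(−3.178) = 345 × 0.04167 ≈ 14.4 ng/mL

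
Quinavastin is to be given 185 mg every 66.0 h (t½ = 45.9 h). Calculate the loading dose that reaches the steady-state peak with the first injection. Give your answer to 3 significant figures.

293 mg

k = ln 2 / 45.9 = 0.01510 h⁻¹
Accumulation ratio R = 1 / (1 − e^(−kτ)) = 1 / (1 − e^(−0.01510×66.0)) = 1 / (1 − 0.3691) = 1.585
Loading dose = maintenance dose × R = 185 × 1.585 ≈ 293 mg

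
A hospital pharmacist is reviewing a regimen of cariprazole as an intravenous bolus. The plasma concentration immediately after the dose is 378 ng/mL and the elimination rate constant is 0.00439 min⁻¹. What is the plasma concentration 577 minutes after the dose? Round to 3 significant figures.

C(t) = C₀ e^(−kt) = 378 × e^(−0.004390 × 577) = 378 × e^(−2.533) = 378 × 0.07942 ≈ 30.0 ng/mL

30.0 ng/mL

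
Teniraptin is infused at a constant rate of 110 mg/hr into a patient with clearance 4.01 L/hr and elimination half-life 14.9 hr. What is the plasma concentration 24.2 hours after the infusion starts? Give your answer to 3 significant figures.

Css = rate / CL = 110 / 4.01 = 27.43 mg/L
k = ln 2 / 14.9 = 0.04652 hr⁻¹
C(t) = Css (1 − e^(−kt)) = 27.43 × (1 − e^(−1.126)) = 27.43 × 0.6756 ≈ 18.5 mg/L

18.5 mg/L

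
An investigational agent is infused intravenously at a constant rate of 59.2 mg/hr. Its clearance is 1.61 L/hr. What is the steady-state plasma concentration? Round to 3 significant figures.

36.8 mg/L

Css = infusion rate / CL = 59.2 / 1.61 ≈ 36.8 mg/L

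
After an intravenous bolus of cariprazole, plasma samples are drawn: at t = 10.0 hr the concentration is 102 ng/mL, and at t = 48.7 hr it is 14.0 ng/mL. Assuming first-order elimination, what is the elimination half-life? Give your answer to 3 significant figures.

13.5 hours

k = ln(C₁/C₂) / (t₂ − t₁) = ln(102/14.0) / (48.7 − 10.0)
  = 1.986 / 38.70 = 0.05132 hr⁻¹
t½ = ln 2 / k = ln 2 / 0.05132 ≈ 13.5 hours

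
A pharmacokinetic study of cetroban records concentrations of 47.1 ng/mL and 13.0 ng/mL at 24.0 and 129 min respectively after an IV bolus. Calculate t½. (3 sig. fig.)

k = ln(C₁/C₂) / (t₂ − t₁) = ln(47.1/13.0) / (129 − 24.0)
  = 1.287 / 105.0 = 0.01226 min⁻¹
t½ = ln 2 / k = ln 2 / 0.01226 ≈ 56.5 minutes

56.5 minutes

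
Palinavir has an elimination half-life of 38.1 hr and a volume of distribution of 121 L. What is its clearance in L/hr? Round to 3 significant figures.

k = ln 2 / t½ = ln 2 / 38.1 = 0.01819 hr⁻¹
CL = k · V = 0.01819 × 121 ≈ 2.20 L/hr

2.20 L/hr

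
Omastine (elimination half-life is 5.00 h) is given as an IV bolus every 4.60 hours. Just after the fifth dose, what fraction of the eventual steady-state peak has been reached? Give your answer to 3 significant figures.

0.959

k = ln 2 / 5.00 = 0.1386 h⁻¹
f_n = 1 − e^(−nkτ) = 1 − e^(−5 × 0.1386 × 4.60) = 1 − e^(−3.188) = 1 − 0.04123 ≈ 0.959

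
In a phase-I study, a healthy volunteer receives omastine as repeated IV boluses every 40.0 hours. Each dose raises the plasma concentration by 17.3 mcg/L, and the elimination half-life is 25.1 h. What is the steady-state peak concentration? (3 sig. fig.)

25.9 mcg/L

k = ln 2 / 25.1 = 0.02762 h⁻¹
Fraction remaining after one interval: e^(−kτ) = e^(−0.02762 × 40.0) = 0.3313
R = 1 / (1 − 0.3313) = 1.496
Css,max = 17.3 × 1.496 ≈ 25.9 mcg/L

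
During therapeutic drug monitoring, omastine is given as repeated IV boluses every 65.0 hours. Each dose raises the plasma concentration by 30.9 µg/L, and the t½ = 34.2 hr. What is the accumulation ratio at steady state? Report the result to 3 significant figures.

k = ln 2 / 34.2 = 0.02027 hr⁻¹
Fraction remaining after one interval: e^(−kτ) = e^(−0.02027 × 65.0) = 0.2678
R = 1 / (1 − 0.2678) = 1 / 0.7322 ≈ 1.37

1.37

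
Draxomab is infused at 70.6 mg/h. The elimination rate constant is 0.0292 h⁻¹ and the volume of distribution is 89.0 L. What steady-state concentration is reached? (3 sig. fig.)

CL = k · V = 0.0292 × 89.0 = 2.599 L/h
Css = rate / CL = 70.6 / 2.599 ≈ 27.2 µg/mL

27.2 µg/mL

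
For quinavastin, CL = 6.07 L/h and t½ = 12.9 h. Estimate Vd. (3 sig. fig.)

113 L

k = ln 2 / t½ = ln 2 / 12.9 = 0.05373 h⁻¹
V = CL / k = 6.07 / 0.05373 ≈ 113 L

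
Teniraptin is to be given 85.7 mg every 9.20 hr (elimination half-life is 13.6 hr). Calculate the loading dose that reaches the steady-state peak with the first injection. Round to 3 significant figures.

229 mg

k = ln 2 / 13.6 = 0.05097 hr⁻¹
Accumulation ratio R = 1 / (1 − e^(−kτ)) = 1 / (1 − e^(−0.05097×9.20)) = 1 / (1 − 0.6257) = 2.672
Loading dose = maintenance dose × R = 85.7 × 2.672 ≈ 229 mg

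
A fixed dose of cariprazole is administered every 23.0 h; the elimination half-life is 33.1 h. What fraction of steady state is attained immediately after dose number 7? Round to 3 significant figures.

0.966

k = ln 2 / 33.1 = 0.02094 h⁻¹
f_n = 1 − e^(−nkτ) = 1 − e^(−7 × 0.02094 × 23.0) = 1 − e^(−3.372) = 1 − 0.03434 ≈ 0.966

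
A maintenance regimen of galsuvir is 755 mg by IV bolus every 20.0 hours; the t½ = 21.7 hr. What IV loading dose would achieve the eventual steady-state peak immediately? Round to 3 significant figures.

k = ln 2 / 21.7 = 0.03194 hr⁻¹
Accumulation ratio R = 1 / (1 − e^(−kτ)) = 1 / (1 − e^(−0.03194×20.0)) = 1 / (1 − 0.5279) = 2.118
Loading dose = maintenance dose × R = 755 × 2.118 ≈ 1600 mg

1600 mg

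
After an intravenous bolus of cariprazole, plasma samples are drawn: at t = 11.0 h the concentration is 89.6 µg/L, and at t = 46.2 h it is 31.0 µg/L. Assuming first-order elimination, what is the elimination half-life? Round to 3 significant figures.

23.0 hours

k = ln(C₁/C₂) / (t₂ − t₁) = ln(89.6/31.0) / (46.2 − 11.0)
  = 1.061 / 35.20 = 0.03015 h⁻¹
t½ = ln 2 / k = ln 2 / 0.03015 ≈ 23.0 hours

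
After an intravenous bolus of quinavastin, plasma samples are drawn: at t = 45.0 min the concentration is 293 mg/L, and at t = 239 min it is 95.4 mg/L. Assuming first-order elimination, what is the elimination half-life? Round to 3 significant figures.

k = ln(C₁/C₂) / (t₂ − t₁) = ln(293/95.4) / (239 − 45.0)
  = 1.122 / 194.0 = 0.005784 min⁻¹
t½ = ln 2 / k = ln 2 / 0.005784 ≈ 120 minutes

120 minutes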